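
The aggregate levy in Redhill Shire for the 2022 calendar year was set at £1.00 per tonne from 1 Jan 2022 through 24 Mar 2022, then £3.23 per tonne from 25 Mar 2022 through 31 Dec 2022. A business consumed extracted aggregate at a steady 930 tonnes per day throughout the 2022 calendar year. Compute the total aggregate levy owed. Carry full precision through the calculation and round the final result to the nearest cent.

1 Jan – 24 Mar 2022: 83 days × 930 tonnes/day = 77,190 tonnes at £1.00/tonne → £77190.00
25 Mar – 31 Dec 2022: 282 days × 930 tonnes/day = 262,260 tonnes at £3.23/tonne → £847099.80

£924289.80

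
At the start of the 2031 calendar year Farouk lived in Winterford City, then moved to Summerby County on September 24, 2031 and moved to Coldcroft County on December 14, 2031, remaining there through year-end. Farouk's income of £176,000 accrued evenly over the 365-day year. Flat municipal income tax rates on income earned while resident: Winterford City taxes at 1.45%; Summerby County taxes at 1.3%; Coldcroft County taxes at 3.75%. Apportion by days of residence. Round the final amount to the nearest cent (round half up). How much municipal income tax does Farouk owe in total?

Winterford City, January 1 – September 23, 2031: 266 days → £176,000 × 1.45% × 266/365 = £1,859.8137
Summerby County, September 24 – December 13, 2031: 81 days → £176,000 × 1.3% × 81/365 = £507.7479
Coldcroft County, December 14 – December 31, 2031: 18 days → £176,000 × 3.75% × 18/365 = £325.4795
Total = £2,693.0411

£2,693.04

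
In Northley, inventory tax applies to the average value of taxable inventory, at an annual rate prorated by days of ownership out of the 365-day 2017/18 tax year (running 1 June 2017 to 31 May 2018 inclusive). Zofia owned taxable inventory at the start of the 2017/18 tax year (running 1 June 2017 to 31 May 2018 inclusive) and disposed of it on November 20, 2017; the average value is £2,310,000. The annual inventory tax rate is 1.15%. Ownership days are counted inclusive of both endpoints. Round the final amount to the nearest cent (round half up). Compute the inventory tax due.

Days held (June 1 – November 20, 2017): 173 out of 365
Tax = £2,310,000 × 1.15% × 173/365 = £12,591.0822

£12,591.08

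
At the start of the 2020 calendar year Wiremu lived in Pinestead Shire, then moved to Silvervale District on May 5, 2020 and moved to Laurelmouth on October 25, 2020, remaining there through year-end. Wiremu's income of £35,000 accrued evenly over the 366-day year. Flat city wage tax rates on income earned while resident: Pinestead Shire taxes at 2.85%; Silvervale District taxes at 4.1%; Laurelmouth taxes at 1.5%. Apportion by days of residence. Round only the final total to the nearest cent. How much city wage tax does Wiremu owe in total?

Pinestead Shire, January 1 – May 4, 2020: 125 days → £35,000 × 2.85% × 125/366 = £340.6762
Silvervale District, May 5 – October 24, 2020: 173 days → £35,000 × 4.1% × 173/366 = £678.2923
Laurelmouth, October 25 – December 31, 2020: 68 days → £35,000 × 1.5% × 68/366 = £97.5410
Total = £1,116.5096

£1,116.51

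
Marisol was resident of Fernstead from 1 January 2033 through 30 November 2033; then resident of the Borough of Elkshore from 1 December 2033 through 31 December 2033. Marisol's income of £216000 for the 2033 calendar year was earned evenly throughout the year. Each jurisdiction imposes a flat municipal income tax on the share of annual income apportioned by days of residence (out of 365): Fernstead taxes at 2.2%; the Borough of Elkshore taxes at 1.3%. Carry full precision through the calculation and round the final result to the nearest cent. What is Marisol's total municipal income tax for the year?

£4586.89

Fernstead, 1 January – 30 November 2033: 334 days → £216000 × 2.2% × 334/365 = £4348.4055
The Borough of Elkshore, 1 December – 31 December 2033: 31 days → £216000 × 1.3% × 31/365 = £238.4877
Total = £4586.8932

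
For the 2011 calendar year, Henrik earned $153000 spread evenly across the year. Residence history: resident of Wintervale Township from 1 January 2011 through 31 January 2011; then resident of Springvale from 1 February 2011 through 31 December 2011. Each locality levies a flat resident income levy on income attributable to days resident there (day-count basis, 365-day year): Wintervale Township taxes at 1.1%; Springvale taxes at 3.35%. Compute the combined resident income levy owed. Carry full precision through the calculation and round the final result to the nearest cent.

Wintervale Township, 1 January – 31 January 2011: 31 days → $153000 × 1.1% × 31/365 = $142.9397
Springvale, 1 February – 31 December 2011: 334 days → $153000 × 3.35% × 334/365 = $4690.1836
Total = $4833.1233

$4833.12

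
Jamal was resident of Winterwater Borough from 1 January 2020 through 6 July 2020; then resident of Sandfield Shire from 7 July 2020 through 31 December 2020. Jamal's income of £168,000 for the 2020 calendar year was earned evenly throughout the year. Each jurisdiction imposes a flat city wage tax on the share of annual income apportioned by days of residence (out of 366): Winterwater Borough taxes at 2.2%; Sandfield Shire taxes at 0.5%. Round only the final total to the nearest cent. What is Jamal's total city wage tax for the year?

Winterwater Borough, 1 January – 6 July 2020: 188 days → £168,000 × 2.2% × 188/366 = £1,898.4918
Sandfield Shire, 7 July – 31 December 2020: 178 days → £168,000 × 0.5% × 178/366 = £408.5246
Total = £2,307.0164

£2,307.02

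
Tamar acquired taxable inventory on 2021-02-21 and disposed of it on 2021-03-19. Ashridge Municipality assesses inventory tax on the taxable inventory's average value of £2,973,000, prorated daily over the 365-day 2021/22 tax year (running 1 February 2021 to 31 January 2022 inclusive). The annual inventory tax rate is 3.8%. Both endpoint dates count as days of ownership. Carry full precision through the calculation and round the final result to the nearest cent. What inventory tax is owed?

£8,356.98

Days held (2021-02-21 to 2021-03-19): 27 out of 365
Tax = £2,973,000 × 3.8% × 27/365 = £8,356.9808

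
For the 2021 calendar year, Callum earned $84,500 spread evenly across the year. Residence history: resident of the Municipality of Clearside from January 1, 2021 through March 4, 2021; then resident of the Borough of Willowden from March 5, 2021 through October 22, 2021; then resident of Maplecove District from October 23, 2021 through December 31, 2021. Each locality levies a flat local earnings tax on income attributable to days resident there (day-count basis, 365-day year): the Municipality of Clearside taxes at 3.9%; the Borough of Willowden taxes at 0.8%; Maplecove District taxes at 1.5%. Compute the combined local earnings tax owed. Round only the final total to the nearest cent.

$1,241.57

The Municipality of Clearside, January 1 – March 4, 2021: 63 days → $84,500 × 3.9% × 63/365 = $568.8123
The Borough of Willowden, March 5 – October 22, 2021: 232 days → $84,500 × 0.8% × 232/365 = $429.6767
Maplecove District, October 23 – December 31, 2021: 70 days → $84,500 × 1.5% × 70/365 = $243.0822
Total = $1,241.5712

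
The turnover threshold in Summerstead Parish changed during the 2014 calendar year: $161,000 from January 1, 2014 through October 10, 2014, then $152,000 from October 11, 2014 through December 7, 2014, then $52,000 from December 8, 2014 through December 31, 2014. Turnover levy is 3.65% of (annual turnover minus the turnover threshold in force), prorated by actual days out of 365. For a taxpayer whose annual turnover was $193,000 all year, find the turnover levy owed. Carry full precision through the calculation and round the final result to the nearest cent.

$1,481.80

January 1 – October 10, 2014: 283 days, exemption $161,000 → ($193,000 − $161,000) × 3.65% × 283/365 = $905.6000
October 11 – December 7, 2014: 58 days, exemption $152,000 → ($193,000 − $152,000) × 3.65% × 58/365 = $237.8000
December 8 – December 31, 2014: 24 days, exemption $52,000 → ($193,000 − $52,000) × 3.65% × 24/365 = $338.4000
Total = $1,481.8000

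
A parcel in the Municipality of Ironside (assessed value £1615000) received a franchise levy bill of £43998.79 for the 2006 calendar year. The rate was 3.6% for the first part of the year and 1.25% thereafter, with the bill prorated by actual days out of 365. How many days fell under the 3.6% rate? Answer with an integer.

Let d = days at the first rate; then 365 − d days at the second rate.
£1615000 × [3.6%·d + 1.25%·(365−d)] / 365 = £43998.79
Solving gives d = 229, so the new rate took effect on 18 Aug 2006.

229 days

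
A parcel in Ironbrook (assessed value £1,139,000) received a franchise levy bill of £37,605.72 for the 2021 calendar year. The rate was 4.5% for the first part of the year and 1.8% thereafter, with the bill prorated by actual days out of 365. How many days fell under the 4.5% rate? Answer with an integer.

Let d = days at the first rate; then 365 − d days at the second rate.
£1,139,000 × [4.5%·d + 1.8%·(365−d)] / 365 = £37,605.72
Solving gives d = 203, so the new rate took effect on 23 July 2021.

203 days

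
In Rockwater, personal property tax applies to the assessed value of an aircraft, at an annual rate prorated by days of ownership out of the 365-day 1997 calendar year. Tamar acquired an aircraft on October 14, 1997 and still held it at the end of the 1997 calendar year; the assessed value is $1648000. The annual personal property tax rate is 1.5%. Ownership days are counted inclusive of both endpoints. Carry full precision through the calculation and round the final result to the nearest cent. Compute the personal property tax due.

Days held (October 14 – December 31, 1997): 79 out of 365
Tax = $1648000 × 1.5% × 79/365 = $5350.3562

$5350.36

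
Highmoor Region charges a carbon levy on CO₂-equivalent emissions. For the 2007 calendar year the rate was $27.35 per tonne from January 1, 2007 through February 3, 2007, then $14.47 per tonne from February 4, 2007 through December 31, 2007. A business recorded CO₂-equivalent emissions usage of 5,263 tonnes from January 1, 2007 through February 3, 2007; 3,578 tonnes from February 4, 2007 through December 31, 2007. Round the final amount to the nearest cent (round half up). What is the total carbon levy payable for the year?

$195,716.71

January 1 – February 3, 2007: 5,263 tonnes at $27.35/tonne → $143,943.05
February 4 – December 31, 2007: 3,578 tonnes at $14.47/tonne → $51,773.66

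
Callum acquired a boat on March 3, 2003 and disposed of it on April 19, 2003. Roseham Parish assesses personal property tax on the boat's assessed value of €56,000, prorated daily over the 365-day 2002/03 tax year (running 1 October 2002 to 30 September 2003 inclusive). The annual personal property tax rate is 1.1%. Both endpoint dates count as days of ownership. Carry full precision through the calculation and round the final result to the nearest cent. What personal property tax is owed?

Days held (March 3 – April 19, 2003): 48 out of 365
Tax = €56,000 × 1.1% × 48/365 = €81.0082

€81.01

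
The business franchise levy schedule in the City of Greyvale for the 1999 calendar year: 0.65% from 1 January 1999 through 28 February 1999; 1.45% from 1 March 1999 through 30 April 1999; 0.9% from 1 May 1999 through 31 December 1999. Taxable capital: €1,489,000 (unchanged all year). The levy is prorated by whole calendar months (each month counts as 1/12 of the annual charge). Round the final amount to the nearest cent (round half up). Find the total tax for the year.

€14,145.50

1 January – 28 February 1999: 2 months at 0.65% → €1,489,000 × 0.65% × 2/12 = €1,613.0833
1 March – 30 April 1999: 2 months at 1.45% → €1,489,000 × 1.45% × 2/12 = €3,598.4167
1 May – 31 December 1999: 8 months at 0.9% → €1,489,000 × 0.9% × 8/12 = €8,934.0000
Total = €14,145.5000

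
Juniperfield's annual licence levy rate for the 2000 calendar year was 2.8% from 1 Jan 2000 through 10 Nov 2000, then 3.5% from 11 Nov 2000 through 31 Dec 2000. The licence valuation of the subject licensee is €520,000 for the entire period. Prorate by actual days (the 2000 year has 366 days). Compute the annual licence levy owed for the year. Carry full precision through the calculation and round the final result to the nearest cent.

€15,067.21

1 Jan – 10 Nov 2000: 315 days at 2.8% → €520,000 × 2.8% × 315/366 = €12,531.1475
11 Nov – 31 Dec 2000: 51 days at 3.5% → €520,000 × 3.5% × 51/366 = €2,536.0656
Total = €15,067.2131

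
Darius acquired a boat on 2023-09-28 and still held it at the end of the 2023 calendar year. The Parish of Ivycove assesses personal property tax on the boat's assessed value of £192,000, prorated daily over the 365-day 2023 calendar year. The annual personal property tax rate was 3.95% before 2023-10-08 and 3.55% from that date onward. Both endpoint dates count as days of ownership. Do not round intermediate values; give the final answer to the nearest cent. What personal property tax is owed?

£1,795.07

2023-09-28 to 2023-10-07: 10 days at 3.95% → £192,000 × 3.95% × 10/365 = £207.7808
2023-10-08 to 2023-12-31: 85 days at 3.55% → £192,000 × 3.55% × 85/365 = £1,587.2877
Total = £1,795.0685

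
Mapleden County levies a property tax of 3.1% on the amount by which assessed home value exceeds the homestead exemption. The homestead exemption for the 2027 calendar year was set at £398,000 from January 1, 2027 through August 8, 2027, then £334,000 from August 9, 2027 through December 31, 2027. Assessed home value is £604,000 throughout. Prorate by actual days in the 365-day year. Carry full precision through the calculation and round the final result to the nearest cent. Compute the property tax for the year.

January 1 – August 8, 2027: 220 days, exemption £398,000 → (£604,000 − £398,000) × 3.1% × 220/365 = £3,849.0959
August 9 – December 31, 2027: 145 days, exemption £334,000 → (£604,000 − £334,000) × 3.1% × 145/365 = £3,325.0685
Total = £7,174.1644

£7,174.16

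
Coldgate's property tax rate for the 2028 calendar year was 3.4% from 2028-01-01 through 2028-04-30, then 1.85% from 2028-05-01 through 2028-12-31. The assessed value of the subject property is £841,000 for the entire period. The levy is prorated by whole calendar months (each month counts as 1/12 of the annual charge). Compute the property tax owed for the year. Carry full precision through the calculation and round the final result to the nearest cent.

£19,903.67

2028-01-01 to 2028-04-30: 4 months at 3.4% → £841,000 × 3.4% × 4/12 = £9,531.3333
2028-05-01 to 2028-12-31: 8 months at 1.85% → £841,000 × 1.85% × 8/12 = £10,372.3333
Total = £19,903.6667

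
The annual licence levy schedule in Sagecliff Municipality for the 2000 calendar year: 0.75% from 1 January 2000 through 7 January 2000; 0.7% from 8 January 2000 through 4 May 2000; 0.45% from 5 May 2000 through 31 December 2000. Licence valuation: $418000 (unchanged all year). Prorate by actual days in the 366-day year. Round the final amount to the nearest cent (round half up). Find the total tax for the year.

1 January – 7 January 2000: 7 days at 0.75% → $418000 × 0.75% × 7/366 = $59.9590
8 January – 4 May 2000: 118 days at 0.7% → $418000 × 0.7% × 118/366 = $943.3552
5 May – 31 December 2000: 241 days at 0.45% → $418000 × 0.45% × 241/366 = $1238.5820
Total = $2241.8962

$2241.90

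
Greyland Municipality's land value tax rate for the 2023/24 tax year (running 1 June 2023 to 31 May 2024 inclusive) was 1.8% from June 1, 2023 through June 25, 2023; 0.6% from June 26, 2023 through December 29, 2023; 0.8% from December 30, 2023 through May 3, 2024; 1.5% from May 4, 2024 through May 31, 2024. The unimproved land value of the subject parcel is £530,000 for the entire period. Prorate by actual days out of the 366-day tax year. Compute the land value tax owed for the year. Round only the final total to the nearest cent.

£4,344.26

June 1 – June 25, 2023: 25 days at 1.8% → £530,000 × 1.8% × 25/366 = £651.6393
June 26 – December 29, 2023: 187 days at 0.6% → £530,000 × 0.6% × 187/366 = £1,624.7541
December 30, 2023 – May 3, 2024: 126 days at 0.8% → £530,000 × 0.8% × 126/366 = £1,459.6721
May 4 – May 31, 2024: 28 days at 1.5% → £530,000 × 1.5% × 28/366 = £608.1967
Total = £4,344.2623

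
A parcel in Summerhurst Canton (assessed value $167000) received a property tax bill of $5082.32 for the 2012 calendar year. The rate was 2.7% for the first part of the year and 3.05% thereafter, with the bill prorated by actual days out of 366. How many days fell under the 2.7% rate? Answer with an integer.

7 days

Let d = days at the first rate; then 366 − d days at the second rate.
$167000 × [2.7%·d + 3.05%·(366−d)] / 366 = $5082.32
Solving gives d = 7, so the new rate took effect on 8 Jan 2012.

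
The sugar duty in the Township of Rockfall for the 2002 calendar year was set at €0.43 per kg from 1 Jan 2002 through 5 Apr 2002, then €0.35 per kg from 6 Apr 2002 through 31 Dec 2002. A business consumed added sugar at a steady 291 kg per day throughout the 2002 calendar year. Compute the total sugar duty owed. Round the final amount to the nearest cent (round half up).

€39386.85

1 Jan – 5 Apr 2002: 95 days × 291 kg/day = 27,645 kg at €0.43/kg → €11887.35
6 Apr – 31 Dec 2002: 270 days × 291 kg/day = 78,570 kg at €0.35/kg → €27499.50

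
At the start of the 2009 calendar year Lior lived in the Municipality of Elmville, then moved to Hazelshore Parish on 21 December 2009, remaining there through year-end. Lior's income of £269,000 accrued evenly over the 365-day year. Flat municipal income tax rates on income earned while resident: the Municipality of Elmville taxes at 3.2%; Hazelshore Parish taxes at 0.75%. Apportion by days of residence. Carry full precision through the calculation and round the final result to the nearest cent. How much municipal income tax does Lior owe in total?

£8,409.38

The Municipality of Elmville, 1 January – 20 December 2009: 354 days → £269,000 × 3.2% × 354/365 = £8,348.5808
Hazelshore Parish, 21 December – 31 December 2009: 11 days → £269,000 × 0.75% × 11/365 = £60.8014
Total = £8,409.3822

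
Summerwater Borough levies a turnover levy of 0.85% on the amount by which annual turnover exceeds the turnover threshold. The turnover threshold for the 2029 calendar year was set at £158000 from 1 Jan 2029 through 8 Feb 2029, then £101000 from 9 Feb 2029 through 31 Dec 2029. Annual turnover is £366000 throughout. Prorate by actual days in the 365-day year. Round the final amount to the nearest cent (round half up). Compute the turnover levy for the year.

1 Jan – 8 Feb 2029: 39 days, exemption £158000 → (£366000 − £158000) × 0.85% × 39/365 = £188.9096
9 Feb – 31 Dec 2029: 326 days, exemption £101000 → (£366000 − £101000) × 0.85% × 326/365 = £2011.8219
Total = £2200.7315

£2200.73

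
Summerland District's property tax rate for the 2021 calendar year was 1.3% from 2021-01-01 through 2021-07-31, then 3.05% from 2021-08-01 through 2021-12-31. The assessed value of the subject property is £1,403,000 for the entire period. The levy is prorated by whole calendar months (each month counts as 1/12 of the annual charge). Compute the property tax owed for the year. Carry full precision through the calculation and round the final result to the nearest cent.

£28,469.21

2021-01-01 to 2021-07-31: 7 months at 1.3% → £1,403,000 × 1.3% × 7/12 = £10,639.4167
2021-08-01 to 2021-12-31: 5 months at 3.05% → £1,403,000 × 3.05% × 5/12 = £17,829.7917
Total = £28,469.2083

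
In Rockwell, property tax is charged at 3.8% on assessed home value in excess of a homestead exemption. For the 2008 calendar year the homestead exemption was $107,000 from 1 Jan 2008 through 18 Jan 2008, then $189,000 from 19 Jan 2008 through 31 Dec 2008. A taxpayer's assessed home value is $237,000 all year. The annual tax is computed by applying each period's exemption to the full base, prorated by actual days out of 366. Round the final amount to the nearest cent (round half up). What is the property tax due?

$1,977.25

1 Jan – 18 Jan 2008: 18 days, exemption $107,000 → ($237,000 − $107,000) × 3.8% × 18/366 = $242.9508
19 Jan – 31 Dec 2008: 348 days, exemption $189,000 → ($237,000 − $189,000) × 3.8% × 348/366 = $1,734.2951
Total = $1,977.2459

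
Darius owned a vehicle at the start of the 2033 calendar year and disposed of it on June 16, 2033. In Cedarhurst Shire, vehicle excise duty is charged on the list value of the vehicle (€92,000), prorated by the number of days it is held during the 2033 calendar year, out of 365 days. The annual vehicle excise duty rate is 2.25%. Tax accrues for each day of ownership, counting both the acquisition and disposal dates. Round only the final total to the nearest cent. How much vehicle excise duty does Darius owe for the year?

€947.10

Days held (January 1 – June 16, 2033): 167 out of 365
Tax = €92,000 × 2.25% × 167/365 = €947.0959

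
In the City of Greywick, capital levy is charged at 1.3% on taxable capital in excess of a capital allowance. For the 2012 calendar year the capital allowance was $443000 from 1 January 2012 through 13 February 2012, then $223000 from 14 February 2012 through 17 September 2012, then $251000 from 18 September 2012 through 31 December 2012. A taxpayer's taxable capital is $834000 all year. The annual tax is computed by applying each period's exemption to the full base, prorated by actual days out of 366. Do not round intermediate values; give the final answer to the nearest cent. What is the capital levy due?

1 January – 13 February 2012: 44 days, exemption $443000 → ($834000 − $443000) × 1.3% × 44/366 = $611.0710
14 February – 17 September 2012: 217 days, exemption $223000 → ($834000 − $223000) × 1.3% × 217/366 = $4709.3743
18 September – 31 December 2012: 105 days, exemption $251000 → ($834000 − $251000) × 1.3% × 105/366 = $2174.3033
Total = $7494.7486

$7494.75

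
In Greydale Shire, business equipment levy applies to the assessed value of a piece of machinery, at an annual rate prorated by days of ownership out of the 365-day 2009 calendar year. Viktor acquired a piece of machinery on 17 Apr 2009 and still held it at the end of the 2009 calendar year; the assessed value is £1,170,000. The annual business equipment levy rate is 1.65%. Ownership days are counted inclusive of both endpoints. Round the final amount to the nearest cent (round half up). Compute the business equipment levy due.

Days held (17 Apr – 31 Dec 2009): 259 out of 365
Tax = £1,170,000 × 1.65% × 259/365 = £13,698.6164

£13,698.62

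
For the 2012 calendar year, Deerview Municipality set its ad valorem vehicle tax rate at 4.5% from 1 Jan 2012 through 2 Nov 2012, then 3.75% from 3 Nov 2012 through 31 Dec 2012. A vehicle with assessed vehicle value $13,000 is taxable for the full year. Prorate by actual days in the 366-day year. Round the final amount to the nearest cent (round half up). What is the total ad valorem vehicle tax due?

1 Jan – 2 Nov 2012: 307 days at 4.5% → $13,000 × 4.5% × 307/366 = $490.6967
3 Nov – 31 Dec 2012: 59 days at 3.75% → $13,000 × 3.75% × 59/366 = $78.5861
Total = $569.2828

$569.28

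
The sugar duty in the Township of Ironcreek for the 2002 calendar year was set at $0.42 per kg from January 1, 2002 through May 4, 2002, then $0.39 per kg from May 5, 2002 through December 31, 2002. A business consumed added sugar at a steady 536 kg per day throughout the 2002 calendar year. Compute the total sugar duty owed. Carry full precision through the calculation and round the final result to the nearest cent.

$78293.52

January 1 – May 4, 2002: 124 days × 536 kg/day = 66,464 kg at $0.42/kg → $27914.88
May 5 – December 31, 2002: 241 days × 536 kg/day = 129,176 kg at $0.39/kg → $50378.64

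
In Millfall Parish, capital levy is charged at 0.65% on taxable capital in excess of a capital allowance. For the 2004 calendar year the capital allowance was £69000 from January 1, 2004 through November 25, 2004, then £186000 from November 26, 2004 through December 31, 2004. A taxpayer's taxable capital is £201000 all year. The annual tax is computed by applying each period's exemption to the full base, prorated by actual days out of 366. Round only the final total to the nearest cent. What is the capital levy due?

January 1 – November 25, 2004: 330 days, exemption £69000 → (£201000 − £69000) × 0.65% × 330/366 = £773.6066
November 26 – December 31, 2004: 36 days, exemption £186000 → (£201000 − £186000) × 0.65% × 36/366 = £9.5902
Total = £783.1967

£783.20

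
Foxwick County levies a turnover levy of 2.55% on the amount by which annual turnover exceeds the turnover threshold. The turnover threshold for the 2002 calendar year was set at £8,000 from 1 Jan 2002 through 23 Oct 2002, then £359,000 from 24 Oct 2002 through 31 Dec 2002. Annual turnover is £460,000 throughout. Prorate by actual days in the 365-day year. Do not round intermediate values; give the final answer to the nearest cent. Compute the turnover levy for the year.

1 Jan – 23 Oct 2002: 296 days, exemption £8,000 → (£460,000 − £8,000) × 2.55% × 296/365 = £9,347.1123
24 Oct – 31 Dec 2002: 69 days, exemption £359,000 → (£460,000 − £359,000) × 2.55% × 69/365 = £486.8753
Total = £9,833.9877

£9,833.99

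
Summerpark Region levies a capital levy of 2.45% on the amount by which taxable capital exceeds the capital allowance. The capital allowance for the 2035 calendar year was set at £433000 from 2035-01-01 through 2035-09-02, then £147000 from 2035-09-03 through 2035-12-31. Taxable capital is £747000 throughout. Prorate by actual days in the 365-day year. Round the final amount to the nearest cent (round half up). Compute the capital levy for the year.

£9996.67

2035-01-01 to 2035-09-02: 245 days, exemption £433000 → (£747000 − £433000) × 2.45% × 245/365 = £5163.7945
2035-09-03 to 2035-12-31: 120 days, exemption £147000 → (£747000 − £147000) × 2.45% × 120/365 = £4832.8767
Total = £9996.6712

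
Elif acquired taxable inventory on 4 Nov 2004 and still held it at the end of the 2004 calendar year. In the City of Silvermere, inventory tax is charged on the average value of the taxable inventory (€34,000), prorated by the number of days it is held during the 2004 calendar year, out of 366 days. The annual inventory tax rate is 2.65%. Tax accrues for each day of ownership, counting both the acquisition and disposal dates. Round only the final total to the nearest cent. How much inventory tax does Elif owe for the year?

Days held (4 Nov – 31 Dec 2004): 58 out of 366
Tax = €34,000 × 2.65% × 58/366 = €142.7814

€142.78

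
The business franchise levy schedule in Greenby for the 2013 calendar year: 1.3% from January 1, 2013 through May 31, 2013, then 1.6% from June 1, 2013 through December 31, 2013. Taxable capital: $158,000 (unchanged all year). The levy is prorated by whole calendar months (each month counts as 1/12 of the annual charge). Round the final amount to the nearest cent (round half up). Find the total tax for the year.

January 1 – May 31, 2013: 5 months at 1.3% → $158,000 × 1.3% × 5/12 = $855.8333
June 1 – December 31, 2013: 7 months at 1.6% → $158,000 × 1.6% × 7/12 = $1,474.6667
Total = $2,330.5000

$2,330.50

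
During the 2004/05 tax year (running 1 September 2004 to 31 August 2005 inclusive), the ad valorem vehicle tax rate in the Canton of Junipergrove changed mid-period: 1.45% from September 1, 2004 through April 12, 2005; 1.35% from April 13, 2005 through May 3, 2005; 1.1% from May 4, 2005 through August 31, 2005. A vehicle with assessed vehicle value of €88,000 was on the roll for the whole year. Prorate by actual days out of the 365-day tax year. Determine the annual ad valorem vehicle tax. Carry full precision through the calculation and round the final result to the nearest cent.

September 1, 2004 – April 12, 2005: 224 days at 1.45% → €88,000 × 1.45% × 224/365 = €783.0795
April 13 – May 3, 2005: 21 days at 1.35% → €88,000 × 1.35% × 21/365 = €68.3507
May 4 – August 31, 2005: 120 days at 1.1% → €88,000 × 1.1% × 120/365 = €318.2466
Total = €1,169.6767

€1,169.68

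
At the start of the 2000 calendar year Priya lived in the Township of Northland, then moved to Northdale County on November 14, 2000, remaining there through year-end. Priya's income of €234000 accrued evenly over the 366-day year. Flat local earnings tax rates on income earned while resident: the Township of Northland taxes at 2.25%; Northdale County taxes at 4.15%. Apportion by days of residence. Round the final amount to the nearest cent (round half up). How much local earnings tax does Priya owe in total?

€5848.08

The Township of Northland, January 1 – November 13, 2000: 318 days → €234000 × 2.25% × 318/366 = €4574.5082
Northdale County, November 14 – December 31, 2000: 48 days → €234000 × 4.15% × 48/366 = €1273.5738
Total = €5848.0820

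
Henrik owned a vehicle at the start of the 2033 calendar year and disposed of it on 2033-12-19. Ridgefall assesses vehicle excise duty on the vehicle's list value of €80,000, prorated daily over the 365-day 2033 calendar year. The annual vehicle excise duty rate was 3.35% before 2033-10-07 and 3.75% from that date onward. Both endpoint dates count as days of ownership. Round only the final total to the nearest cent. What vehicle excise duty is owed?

2033-01-01 to 2033-10-06: 279 days at 3.35% → €80,000 × 3.35% × 279/365 = €2,048.5479
2033-10-07 to 2033-12-19: 74 days at 3.75% → €80,000 × 3.75% × 74/365 = €608.2192
Total = €2,656.7671

€2,656.77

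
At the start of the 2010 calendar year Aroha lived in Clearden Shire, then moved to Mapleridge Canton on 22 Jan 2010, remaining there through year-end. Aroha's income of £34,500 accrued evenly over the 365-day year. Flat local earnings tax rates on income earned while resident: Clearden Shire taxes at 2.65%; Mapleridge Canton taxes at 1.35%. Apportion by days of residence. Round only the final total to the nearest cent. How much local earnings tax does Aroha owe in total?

£491.55

Clearden Shire, 1 Jan – 21 Jan 2010: 21 days → £34,500 × 2.65% × 21/365 = £52.6007
Mapleridge Canton, 22 Jan – 31 Dec 2010: 344 days → £34,500 × 1.35% × 344/365 = £438.9534
Total = £491.5541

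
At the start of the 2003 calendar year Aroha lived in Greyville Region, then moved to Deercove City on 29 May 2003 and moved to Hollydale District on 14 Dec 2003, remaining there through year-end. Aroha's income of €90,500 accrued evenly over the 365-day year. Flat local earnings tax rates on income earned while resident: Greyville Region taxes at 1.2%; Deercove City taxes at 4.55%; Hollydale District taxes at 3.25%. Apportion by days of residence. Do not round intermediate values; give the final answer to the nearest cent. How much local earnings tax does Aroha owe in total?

€2,830.42

Greyville Region, 1 Jan – 28 May 2003: 148 days → €90,500 × 1.2% × 148/365 = €440.3507
Deercove City, 29 May – 13 Dec 2003: 199 days → €90,500 × 4.55% × 199/365 = €2,245.0199
Hollydale District, 14 Dec – 31 Dec 2003: 18 days → €90,500 × 3.25% × 18/365 = €145.0479
Total = €2,830.4185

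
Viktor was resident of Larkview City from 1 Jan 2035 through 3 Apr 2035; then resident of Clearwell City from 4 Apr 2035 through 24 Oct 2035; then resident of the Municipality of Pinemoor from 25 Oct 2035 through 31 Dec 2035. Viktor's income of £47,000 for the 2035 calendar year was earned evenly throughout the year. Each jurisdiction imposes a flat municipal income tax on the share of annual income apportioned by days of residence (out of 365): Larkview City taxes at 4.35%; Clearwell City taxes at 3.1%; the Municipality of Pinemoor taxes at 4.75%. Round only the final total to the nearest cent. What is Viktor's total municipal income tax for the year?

£1,751.17

Larkview City, 1 Jan – 3 Apr 2035: 93 days → £47,000 × 4.35% × 93/365 = £520.9274
Clearwell City, 4 Apr – 24 Oct 2035: 204 days → £47,000 × 3.1% × 204/365 = £814.3233
The Municipality of Pinemoor, 25 Oct – 31 Dec 2035: 68 days → £47,000 × 4.75% × 68/365 = £415.9178
Total = £1,751.1685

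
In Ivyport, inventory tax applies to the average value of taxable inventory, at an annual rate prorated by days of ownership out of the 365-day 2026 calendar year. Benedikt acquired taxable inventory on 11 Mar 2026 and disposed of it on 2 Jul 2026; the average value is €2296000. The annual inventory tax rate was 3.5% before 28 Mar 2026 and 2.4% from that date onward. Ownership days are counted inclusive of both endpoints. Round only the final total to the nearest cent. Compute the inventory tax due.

11 Mar – 27 Mar 2026: 17 days at 3.5% → €2296000 × 3.5% × 17/365 = €3742.7945
28 Mar – 2 Jul 2026: 97 days at 2.4% → €2296000 × 2.4% × 97/365 = €14644.0767
Total = €18386.8712

€18386.87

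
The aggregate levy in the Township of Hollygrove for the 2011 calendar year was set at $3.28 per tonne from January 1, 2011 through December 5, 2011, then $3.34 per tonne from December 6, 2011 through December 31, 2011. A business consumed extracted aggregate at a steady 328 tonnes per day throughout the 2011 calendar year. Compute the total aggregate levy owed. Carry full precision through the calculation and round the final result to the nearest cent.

January 1 – December 5, 2011: 339 days × 328 tonnes/day = 111,192 tonnes at $3.28/tonne → $364709.76
December 6 – December 31, 2011: 26 days × 328 tonnes/day = 8,528 tonnes at $3.34/tonne → $28483.52

$393193.28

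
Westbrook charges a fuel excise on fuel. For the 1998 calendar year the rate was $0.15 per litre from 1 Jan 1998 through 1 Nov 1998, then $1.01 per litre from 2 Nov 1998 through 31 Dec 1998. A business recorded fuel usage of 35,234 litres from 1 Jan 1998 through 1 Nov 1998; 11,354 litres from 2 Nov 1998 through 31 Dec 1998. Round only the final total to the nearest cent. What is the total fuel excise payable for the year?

$16752.64

1 Jan – 1 Nov 1998: 35,234 litres at $0.15/litre → $5285.10
2 Nov – 31 Dec 1998: 11,354 litres at $1.01/litre → $11467.54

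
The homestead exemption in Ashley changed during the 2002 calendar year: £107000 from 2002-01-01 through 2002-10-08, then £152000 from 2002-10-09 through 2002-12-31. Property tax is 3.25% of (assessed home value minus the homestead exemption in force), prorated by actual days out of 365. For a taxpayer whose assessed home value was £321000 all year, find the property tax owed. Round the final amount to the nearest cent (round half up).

£6618.42

2002-01-01 to 2002-10-08: 281 days, exemption £107000 → (£321000 − £107000) × 3.25% × 281/365 = £5354.3973
2002-10-09 to 2002-12-31: 84 days, exemption £152000 → (£321000 − £152000) × 3.25% × 84/365 = £1264.0274
Total = £6618.4247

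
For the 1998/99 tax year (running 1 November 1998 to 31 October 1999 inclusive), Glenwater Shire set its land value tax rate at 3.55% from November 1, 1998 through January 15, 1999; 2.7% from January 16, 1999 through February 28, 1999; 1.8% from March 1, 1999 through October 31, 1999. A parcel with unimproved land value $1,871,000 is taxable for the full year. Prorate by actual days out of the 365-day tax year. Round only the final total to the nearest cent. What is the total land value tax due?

$42,525.52

November 1, 1998 – January 15, 1999: 76 days at 3.55% → $1,871,000 × 3.55% × 76/365 = $13,830.0219
January 16 – February 28, 1999: 44 days at 2.7% → $1,871,000 × 2.7% × 44/365 = $6,089.7205
March 1 – October 31, 1999: 245 days at 1.8% → $1,871,000 × 1.8% × 245/365 = $22,605.7808
Total = $42,525.5233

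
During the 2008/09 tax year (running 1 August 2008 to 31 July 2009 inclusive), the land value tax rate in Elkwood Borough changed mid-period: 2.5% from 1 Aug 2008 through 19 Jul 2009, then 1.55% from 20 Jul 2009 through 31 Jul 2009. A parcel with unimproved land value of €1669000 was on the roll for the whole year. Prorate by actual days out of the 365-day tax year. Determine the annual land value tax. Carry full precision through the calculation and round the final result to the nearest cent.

€41203.72

1 Aug 2008 – 19 Jul 2009: 353 days at 2.5% → €1669000 × 2.5% × 353/365 = €40353.2192
20 Jul – 31 Jul 2009: 12 days at 1.55% → €1669000 × 1.55% × 12/365 = €850.5041
Total = €41203.7233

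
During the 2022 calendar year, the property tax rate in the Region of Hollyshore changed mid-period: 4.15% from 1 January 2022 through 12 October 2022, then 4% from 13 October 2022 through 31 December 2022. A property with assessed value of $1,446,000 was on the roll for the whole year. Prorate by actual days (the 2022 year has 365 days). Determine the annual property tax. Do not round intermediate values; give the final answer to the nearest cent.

$59,533.60

1 January – 12 October 2022: 285 days at 4.15% → $1,446,000 × 4.15% × 285/365 = $46,856.3425
13 October – 31 December 2022: 80 days at 4% → $1,446,000 × 4% × 80/365 = $12,677.2603
Total = $59,533.6027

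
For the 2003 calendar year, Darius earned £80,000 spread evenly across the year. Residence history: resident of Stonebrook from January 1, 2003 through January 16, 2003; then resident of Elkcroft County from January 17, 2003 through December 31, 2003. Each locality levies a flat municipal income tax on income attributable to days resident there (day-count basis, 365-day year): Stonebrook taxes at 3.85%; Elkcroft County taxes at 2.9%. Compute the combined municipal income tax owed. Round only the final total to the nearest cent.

Stonebrook, January 1 – January 16, 2003: 16 days → £80,000 × 3.85% × 16/365 = £135.0137
Elkcroft County, January 17 – December 31, 2003: 349 days → £80,000 × 2.9% × 349/365 = £2,218.3014
Total = £2,353.3151

£2,353.32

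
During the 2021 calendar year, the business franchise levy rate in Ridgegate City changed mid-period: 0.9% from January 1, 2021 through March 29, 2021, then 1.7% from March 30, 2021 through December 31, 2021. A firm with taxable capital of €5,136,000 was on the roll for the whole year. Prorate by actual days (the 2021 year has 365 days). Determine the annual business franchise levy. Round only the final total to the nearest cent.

January 1 – March 29, 2021: 88 days at 0.9% → €5,136,000 × 0.9% × 88/365 = €11,144.4164
March 30 – December 31, 2021: 277 days at 1.7% → €5,136,000 × 1.7% × 277/365 = €66,261.4356
Total = €77,405.8521

€77,405.85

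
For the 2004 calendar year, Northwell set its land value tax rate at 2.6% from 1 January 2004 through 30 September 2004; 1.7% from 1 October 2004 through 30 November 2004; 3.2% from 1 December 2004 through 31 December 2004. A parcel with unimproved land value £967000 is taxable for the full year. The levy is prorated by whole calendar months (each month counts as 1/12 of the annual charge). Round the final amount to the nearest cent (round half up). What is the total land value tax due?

1 January – 30 September 2004: 9 months at 2.6% → £967000 × 2.6% × 9/12 = £18856.5000
1 October – 30 November 2004: 2 months at 1.7% → £967000 × 1.7% × 2/12 = £2739.8333
1 December – 31 December 2004: 1 month at 3.2% → £967000 × 3.2% × 1/12 = £2578.6667
Total = £24175.0000

£24175.00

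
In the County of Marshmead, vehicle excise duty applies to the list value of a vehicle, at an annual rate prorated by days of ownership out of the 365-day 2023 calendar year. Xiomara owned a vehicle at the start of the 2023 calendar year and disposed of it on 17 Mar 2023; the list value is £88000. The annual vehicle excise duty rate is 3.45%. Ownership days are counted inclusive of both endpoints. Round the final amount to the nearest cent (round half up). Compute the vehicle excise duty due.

Days held (1 Jan – 17 Mar 2023): 76 out of 365
Tax = £88000 × 3.45% × 76/365 = £632.1534

£632.15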